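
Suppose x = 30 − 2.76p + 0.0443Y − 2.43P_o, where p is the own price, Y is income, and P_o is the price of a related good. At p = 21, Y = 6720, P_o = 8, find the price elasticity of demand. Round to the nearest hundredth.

-0.23

x = 30 − 2.76(21) + 0.0443(6720) − 2.43(8) = 30 − 57.96 + 297.696 − 19.44 = 250.296.
∂x/∂p = −2.76, so E_p = (−2.76)·(21/250.296) ≈ -0.23.
|E_p| < 1: demand is inelastic.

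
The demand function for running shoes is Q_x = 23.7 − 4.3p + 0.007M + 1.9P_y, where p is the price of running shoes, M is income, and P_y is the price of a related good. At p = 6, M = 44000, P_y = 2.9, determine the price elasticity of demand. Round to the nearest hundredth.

Q_x = 23.7 − 4.3(6) + 0.007(44000) + 1.9(2.9) = 23.7 − 25.8 + 308 + 5.51 = 311.41.
∂Q_x/∂p = −4.3, so E_p = (−4.3)·(6/311.41) ≈ -0.08.
|E_p| < 1: demand is inelastic.

-0.08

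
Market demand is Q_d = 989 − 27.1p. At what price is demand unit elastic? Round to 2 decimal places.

For linear demand Q_d = a − bp, E = −bp/(a − bp). |E| = 1 ⇒ bp = a − bp ⇒ p = a/(2b).
p = 989/(2·27.1) ≈ 18.25.

18.25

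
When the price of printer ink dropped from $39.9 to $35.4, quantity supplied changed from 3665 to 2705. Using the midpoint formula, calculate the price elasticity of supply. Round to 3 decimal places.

%ΔQ = (2705 − 3665)/[(3665 + 2705)/2] = -960/3185 ≈ -0.3014.
%Δp = (35.4 − 39.9)/[(39.9 + 35.4)/2] = -4.5/37.65 ≈ -0.1195.
Arc elasticity E = %ΔQ/%Δp ≈ -0.3014/-0.1195 ≈ 2.522.
|E| > 1: supply is elastic over this range.

2.522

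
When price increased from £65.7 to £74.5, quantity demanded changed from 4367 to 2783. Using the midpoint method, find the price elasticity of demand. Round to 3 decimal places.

-3.530

%ΔQ = (2783 − 4367)/[(4367 + 2783)/2] = -1584/3575 ≈ -0.4431.
%ΔP = (74.5 − 65.7)/[(65.7 + 74.5)/2] = 8.8/70.1 ≈ 0.1255.
Arc elasticity E = %ΔQ/%ΔP ≈ -0.4431/0.1255 ≈ -3.530.
|E| > 1: demand is elastic over this range.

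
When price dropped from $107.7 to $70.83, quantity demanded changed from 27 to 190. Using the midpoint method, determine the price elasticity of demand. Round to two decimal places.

%ΔQ = (190 − 27)/[(27 + 190)/2] = 163/108.5 ≈ 1.5023.
%ΔP = (70.83 − 107.7)/[(107.7 + 70.83)/2] = -36.87/89.265 ≈ -0.4130.
Arc elasticity E = %ΔQ/%ΔP ≈ 1.5023/-0.4130 ≈ -3.64.
|E| > 1: demand is elastic over this range.

-3.64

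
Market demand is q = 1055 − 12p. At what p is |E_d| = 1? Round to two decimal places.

43.96

For linear demand q = a − bp, E = −bp/(a − bp). |E| = 1 ⇒ bp = a − bp ⇒ p = a/(2b).
p = 1055/(2·12) ≈ 43.96.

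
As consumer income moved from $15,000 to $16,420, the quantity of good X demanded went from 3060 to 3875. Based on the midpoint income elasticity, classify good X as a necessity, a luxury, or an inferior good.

luxury

%ΔQ = (3875 − 3060)/[(3060+3875)/2] = 815/3467.5 ≈ 0.2350.
%ΔI = (16,420 − 15,000)/[(15,000+16,420)/2] = 1420/15710 ≈ 0.0904.
E_I = %ΔQ/%ΔI ≈ 2.600.
E_I > 1: normal good (luxury).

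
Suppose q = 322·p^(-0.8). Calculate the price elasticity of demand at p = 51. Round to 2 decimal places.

For a Cobb–Douglas (constant-elasticity) form q = A·p^α·…, the elasticity with respect to p equals the exponent α at every point.
Here the exponent on p is -0.8, so the price elasticity of demand is -0.80.

-0.80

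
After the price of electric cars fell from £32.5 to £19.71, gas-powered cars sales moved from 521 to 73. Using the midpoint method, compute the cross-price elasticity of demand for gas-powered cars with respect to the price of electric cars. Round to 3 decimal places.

3.079

%ΔQ_x = (73 − 521)/[(521+73)/2] = -448/297 ≈ -1.5084.
%ΔP_y = (19.71 − 32.5)/[(32.5+19.71)/2] ≈ -0.4899.
E_xy = -1.5084/-0.4899 ≈ 3.079.
E_xy > 0, so gas-powered cars and electric cars are substitutes.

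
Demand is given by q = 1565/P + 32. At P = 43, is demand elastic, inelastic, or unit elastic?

At P = 43, q = 68.3953.
dq/dP = −1565/P² = −0.8464.
Point elasticity E = (dq/dP)·(P/q) = -0.8464 × 43/68.3953 ≈ -0.532.
|E| ≈ 0.532 < 1, so demand is inelastic.

inelastic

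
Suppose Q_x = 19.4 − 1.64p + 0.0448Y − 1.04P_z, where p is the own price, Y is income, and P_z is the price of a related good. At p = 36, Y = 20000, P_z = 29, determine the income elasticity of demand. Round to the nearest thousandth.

1.084

First evaluate Q_x: 19.4 − 1.64(36) + 0.0448(20000) − 1.04(29) = 19.4 − 59.04 + 896 − 30.16 = 826.2.
∂Q_x/∂Y = +0.0448, so E_I = 0.0448·(20000/826.2) ≈ 1.084.
E_I > 1: normal good (luxury).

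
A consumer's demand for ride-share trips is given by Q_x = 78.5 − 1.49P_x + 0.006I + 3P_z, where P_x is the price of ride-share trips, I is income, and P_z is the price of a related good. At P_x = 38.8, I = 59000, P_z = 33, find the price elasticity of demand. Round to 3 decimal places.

At the given point, Q_x = 78.5 − 1.49(38.8) + 0.006(59000) + 3(33) = 78.5 − 57.812 + 354 + 99 = 473.688.
∂Q_x/∂P_x = −1.49, so E_p = (−1.49)·(38.8/473.688) ≈ -0.122.
|E_p| < 1: demand is inelastic.

-0.122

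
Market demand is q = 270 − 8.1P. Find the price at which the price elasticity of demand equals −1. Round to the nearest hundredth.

16.67

For linear demand q = a − bP, E = −bP/(a − bP). |E| = 1 ⇒ bP = a − bP ⇒ P = a/(2b).
P = 270/(2·8.1) ≈ 16.67.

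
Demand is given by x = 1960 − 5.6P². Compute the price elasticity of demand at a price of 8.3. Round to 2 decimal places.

-0.49

At P = 8.3, x = 1574.216.
dx/dP = −2·5.6·P = −92.96.
Point elasticity E = (dx/dP)·(P/x) = -92.96 × 8.3/1574.216 ≈ -0.49.
|E| < 1, so demand is inelastic at this price.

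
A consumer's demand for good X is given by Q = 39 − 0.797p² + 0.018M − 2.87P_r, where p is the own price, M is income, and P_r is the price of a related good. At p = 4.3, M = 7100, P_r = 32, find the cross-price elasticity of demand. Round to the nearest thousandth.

Substituting, Q = 39 − 0.797(4.3)² + 0.018(7100) − 2.87(32) = 39 − 14.7365 + 127.8 − 91.84 = 60.2235.
∂Q/∂P_r = −2.87, so E_xy = -2.87·(32/60.2235) ≈ -1.525.
E_xy < 0: the goods are complements.

-1.525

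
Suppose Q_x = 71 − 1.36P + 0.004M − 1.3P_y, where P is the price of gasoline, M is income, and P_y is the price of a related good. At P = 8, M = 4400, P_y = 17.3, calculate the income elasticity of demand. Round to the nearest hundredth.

Q_x = 71 − 1.36(8) + 0.004(4400) − 1.3(17.3) = 71 − 10.88 + 17.6 − 22.49 = 55.23.
∂Q_x/∂M = +0.004, so E_I = 0.004·(4400/55.23) ≈ 0.32.
E_I ∈ (0,1): normal good (necessity).

0.32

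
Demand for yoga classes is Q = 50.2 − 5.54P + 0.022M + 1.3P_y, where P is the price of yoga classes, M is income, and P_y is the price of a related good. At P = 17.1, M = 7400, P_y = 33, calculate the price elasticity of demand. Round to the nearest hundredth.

-0.59

Substituting, Q = 50.2 − 5.54(17.1) + 0.022(7400) + 1.3(33) = 50.2 − 94.734 + 162.8 + 42.9 = 161.166.
∂Q/∂P = −5.54, so E_p = (−5.54)·(17.1/161.166) ≈ -0.59.
|E_p| < 1: demand is inelastic.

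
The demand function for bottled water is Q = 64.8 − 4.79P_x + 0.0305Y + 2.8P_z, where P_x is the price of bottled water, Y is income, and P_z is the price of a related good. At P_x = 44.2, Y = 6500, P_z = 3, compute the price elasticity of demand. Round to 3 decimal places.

-3.544

First evaluate Q: 64.8 − 4.79(44.2) + 0.0305(6500) + 2.8(3) = 64.8 − 211.718 + 198.25 + 8.4 = 59.732.
∂Q/∂P_x = −4.79, so E_p = (−4.79)·(44.2/59.732) ≈ -3.544.
|E_p| > 1: demand is elastic.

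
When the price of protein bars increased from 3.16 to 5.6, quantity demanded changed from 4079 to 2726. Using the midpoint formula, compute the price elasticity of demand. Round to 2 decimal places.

-0.71

%ΔQ = (2726 − 4079)/[(4079 + 2726)/2] = -1353/3402.5 ≈ -0.3976.
%ΔP = (5.6 − 3.16)/[(3.16 + 5.6)/2] = 2.44/4.38 ≈ 0.5571.
Arc elasticity E = %ΔQ/%ΔP ≈ -0.3976/0.5571 ≈ -0.71.
|E| < 1: demand is inelastic over this range.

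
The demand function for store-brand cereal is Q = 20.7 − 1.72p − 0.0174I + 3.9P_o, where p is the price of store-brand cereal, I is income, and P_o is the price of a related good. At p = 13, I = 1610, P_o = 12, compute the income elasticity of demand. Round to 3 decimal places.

At the given point, Q = 20.7 − 1.72(13) − 0.0174(1610) + 3.9(12) = 20.7 − 22.36 − 28.014 + 46.8 = 17.126.
∂Q/∂I = −0.0174, so E_I = -0.0174·(1610/17.126) ≈ -1.636.
E_I < 0: inferior good.

-1.636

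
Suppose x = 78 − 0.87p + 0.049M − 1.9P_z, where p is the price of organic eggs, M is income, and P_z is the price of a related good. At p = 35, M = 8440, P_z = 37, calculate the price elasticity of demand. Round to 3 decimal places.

-0.078

First evaluate x: 78 − 0.87(35) + 0.049(8440) − 1.9(37) = 78 − 30.45 + 413.56 − 70.3 = 390.81.
∂x/∂p = −0.87, so E_p = (−0.87)·(35/390.81) ≈ -0.078.
|E_p| < 1: demand is inelastic.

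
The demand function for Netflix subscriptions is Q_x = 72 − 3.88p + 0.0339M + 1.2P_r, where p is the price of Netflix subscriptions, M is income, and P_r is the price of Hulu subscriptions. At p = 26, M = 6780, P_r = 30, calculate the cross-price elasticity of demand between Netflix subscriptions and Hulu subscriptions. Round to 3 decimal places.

0.152

At the given point, Q_x = 72 − 3.88(26) + 0.0339(6780) + 1.2(30) = 72 − 100.88 + 229.842 + 36 = 236.962.
∂Q_x/∂P_r = +1.2, so E_xy = 1.2·(30/236.962) ≈ 0.152.
E_xy > 0: the goods are substitutes.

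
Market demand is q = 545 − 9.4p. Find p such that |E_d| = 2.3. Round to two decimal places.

40.41

Set −bp/(a − bp) = −2.3 ⇒ bp = 2.3(a − bp) ⇒ bp(1+2.3) = 2.3·a.
p = 2.3·545/(9.4·3.3) ≈ 40.41.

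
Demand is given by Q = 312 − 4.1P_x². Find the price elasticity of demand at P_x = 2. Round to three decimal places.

-0.111

At P_x = 2, Q = 295.6.
dQ/dP_x = −2·4.1·P_x = −16.4.
Point elasticity E = (dQ/dP_x)·(P_x/Q) = -16.4 × 2/295.6 ≈ -0.111.
|E| < 1, so demand is inelastic at this price.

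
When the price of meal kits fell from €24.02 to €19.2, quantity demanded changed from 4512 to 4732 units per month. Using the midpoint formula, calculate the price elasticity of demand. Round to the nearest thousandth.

%Δq = (4732 − 4512)/[(4512 + 4732)/2] = 220/4622 ≈ 0.0476.
%ΔP = (19.2 − 24.02)/[(24.02 + 19.2)/2] = -4.82/21.61 ≈ -0.2230.
Arc elasticity E = %Δq/%ΔP ≈ 0.0476/-0.2230 ≈ -0.213.
|E| < 1: demand is inelastic over this range.

-0.213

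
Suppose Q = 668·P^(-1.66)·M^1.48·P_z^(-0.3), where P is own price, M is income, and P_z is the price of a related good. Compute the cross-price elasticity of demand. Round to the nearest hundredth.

-0.30

For a Cobb–Douglas (constant-elasticity) form Q = A·P_z^α·…, the elasticity with respect to P_z equals the exponent α at every point.
Here the exponent on P_z is -0.3, so the cross-price elasticity of demand is -0.30.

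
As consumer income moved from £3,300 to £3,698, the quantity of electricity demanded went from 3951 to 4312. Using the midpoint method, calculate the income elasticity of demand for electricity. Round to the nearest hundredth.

0.77

%ΔQ = (4312 − 3951)/[(3951+4312)/2] = 361/4131.5 ≈ 0.0874.
%ΔI = (3,698 − 3,300)/[(3,300+3,698)/2] = 398/3499 ≈ 0.1137.
E_I = %ΔQ/%ΔI ≈ 0.77.
E_I ∈ (0,1): normal good (necessity).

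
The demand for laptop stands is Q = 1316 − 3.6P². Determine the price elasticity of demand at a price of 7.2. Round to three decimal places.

At P = 7.2, Q = 1129.376.
dQ/dP = −2·3.6·P = −51.84.
Point elasticity E = (dQ/dP)·(P/Q) = -51.84 × 7.2/1129.376 ≈ -0.330.
|E| < 1, so demand is inelastic at this price.

-0.330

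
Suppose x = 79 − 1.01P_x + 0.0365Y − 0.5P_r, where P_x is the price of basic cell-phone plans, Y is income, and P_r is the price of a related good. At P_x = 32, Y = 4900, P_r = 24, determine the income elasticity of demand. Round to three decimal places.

0.838

First evaluate x: 79 − 1.01(32) + 0.0365(4900) − 0.5(24) = 79 − 32.32 + 178.85 − 12 = 213.53.
∂x/∂Y = +0.0365, so E_I = 0.0365·(4900/213.53) ≈ 0.838.
E_I ∈ (0,1): normal good (necessity).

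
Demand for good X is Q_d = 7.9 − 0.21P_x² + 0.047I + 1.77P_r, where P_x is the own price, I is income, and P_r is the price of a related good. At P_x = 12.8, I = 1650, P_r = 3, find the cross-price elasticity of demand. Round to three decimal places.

0.094

Q_d = 7.9 − 0.21(12.8)² + 0.047(1650) + 1.77(3) = 7.9 − 34.4064 + 77.55 + 5.31 = 56.3536.
∂Q_d/∂P_r = +1.77, so E_xy = 1.77·(3/56.3536) ≈ 0.094.
E_xy > 0: the goods are substitutes.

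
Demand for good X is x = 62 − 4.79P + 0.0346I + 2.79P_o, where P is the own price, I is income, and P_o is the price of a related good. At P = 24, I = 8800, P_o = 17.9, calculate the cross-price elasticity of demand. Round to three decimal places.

Substituting, x = 62 − 4.79(24) + 0.0346(8800) + 2.79(17.9) = 62 − 114.96 + 304.48 + 49.941 = 301.461.
∂x/∂P_o = +2.79, so E_xy = 2.79·(17.9/301.461) ≈ 0.166.
E_xy > 0: the goods are substitutes.

0.166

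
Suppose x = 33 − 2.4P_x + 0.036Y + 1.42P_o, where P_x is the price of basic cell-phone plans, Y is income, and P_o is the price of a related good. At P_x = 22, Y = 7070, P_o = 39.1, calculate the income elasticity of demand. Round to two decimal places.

0.88

At the given point, x = 33 − 2.4(22) + 0.036(7070) + 1.42(39.1) = 33 − 52.8 + 254.52 + 55.522 = 290.242.
∂x/∂Y = +0.036, so E_I = 0.036·(7070/290.242) ≈ 0.88.
E_I ∈ (0,1): normal good (necessity).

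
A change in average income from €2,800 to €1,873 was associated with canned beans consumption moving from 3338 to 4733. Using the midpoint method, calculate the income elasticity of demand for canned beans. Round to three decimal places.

-0.871

%ΔQ = (4733 − 3338)/[(3338+4733)/2] = 1395/4035.5 ≈ 0.3457.
%ΔM = (1,873 − 2,800)/[(2,800+1,873)/2] = -927/2336.5 ≈ -0.3967.
E_I = %ΔQ/%ΔM ≈ -0.871.
E_I < 0: inferior good.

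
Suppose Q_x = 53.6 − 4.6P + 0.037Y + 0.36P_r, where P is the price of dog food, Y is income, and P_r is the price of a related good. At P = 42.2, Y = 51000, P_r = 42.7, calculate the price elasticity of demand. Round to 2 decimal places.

-0.11

Evaluating quantity at (P, Y, P_r) gives Q_x = 53.6 − 4.6(42.2) + 0.037(51000) + 0.36(42.7) = 53.6 − 194.12 + 1887 + 15.372 = 1761.852.
∂Q_x/∂P = −4.6, so E_p = (−4.6)·(42.2/1761.852) ≈ -0.11.
|E_p| < 1: demand is inelastic.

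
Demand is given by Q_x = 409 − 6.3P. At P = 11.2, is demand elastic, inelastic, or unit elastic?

At P = 11.2, Q_x = 338.44.
dQ_x/dP = −6.3.
Point elasticity E = (dQ_x/dP)·(P/Q_x) = -6.3 × 11.2/338.44 ≈ -0.208.
|E| ≈ 0.208 < 1, so demand is inelastic.

inelastic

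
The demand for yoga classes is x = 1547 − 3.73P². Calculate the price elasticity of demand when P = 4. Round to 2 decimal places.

At P = 4, x = 1487.32.
dx/dP = −2·3.73·P = −29.84.
Point elasticity E = (dx/dP)·(P/x) = -29.84 × 4/1487.32 ≈ -0.08.
|E| < 1, so demand is inelastic at this price.

-0.08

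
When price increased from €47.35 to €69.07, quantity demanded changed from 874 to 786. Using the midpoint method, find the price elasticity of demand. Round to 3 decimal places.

%Δq = (786 − 874)/[(874 + 786)/2] = -88/830 ≈ -0.1060.
%ΔP = (69.07 − 47.35)/[(47.35 + 69.07)/2] = 21.72/58.21 ≈ 0.3731.
Arc elasticity E = %Δq/%ΔP ≈ -0.1060/0.3731 ≈ -0.284.
|E| < 1: demand is inelastic over this range.

-0.284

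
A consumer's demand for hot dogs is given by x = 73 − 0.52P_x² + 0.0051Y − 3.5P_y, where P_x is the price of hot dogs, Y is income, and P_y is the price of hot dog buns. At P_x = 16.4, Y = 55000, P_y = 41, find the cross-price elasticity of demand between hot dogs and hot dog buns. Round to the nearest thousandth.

-2.046

Substituting, x = 73 − 0.52(16.4)² + 0.0051(55000) − 3.5(41) = 73 − 139.8592 + 280.5 − 143.5 = 70.1408.
∂x/∂P_y = −3.5, so E_xy = -3.5·(41/70.1408) ≈ -2.046.
E_xy < 0: the goods are complements.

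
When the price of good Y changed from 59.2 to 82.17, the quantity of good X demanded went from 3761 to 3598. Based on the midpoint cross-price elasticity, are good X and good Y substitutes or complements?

%ΔQ_x = (3598 − 3761)/[(3761+3598)/2] = -163/3679.5 ≈ -0.0443.
%ΔP_y = (82.17 − 59.2)/[(59.2+82.17)/2] ≈ 0.3250.
E_xy = -0.0443/0.3250 ≈ -0.136.
E_xy < 0, so the goods are complements.

complements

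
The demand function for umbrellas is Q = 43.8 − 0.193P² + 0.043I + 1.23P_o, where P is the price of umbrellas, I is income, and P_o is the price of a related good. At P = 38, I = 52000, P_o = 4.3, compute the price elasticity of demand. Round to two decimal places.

Evaluating quantity at (P, I, P_o) gives Q = 43.8 − 0.193(38)² + 0.043(52000) + 1.23(4.3) = 43.8 − 278.692 + 2236 + 5.289 = 2006.397.
∂Q/∂P = −2·0.193·P = -14.668, so E_p = -14.668·(38/2006.397) ≈ -0.28.
|E_p| < 1: demand is inelastic.

-0.28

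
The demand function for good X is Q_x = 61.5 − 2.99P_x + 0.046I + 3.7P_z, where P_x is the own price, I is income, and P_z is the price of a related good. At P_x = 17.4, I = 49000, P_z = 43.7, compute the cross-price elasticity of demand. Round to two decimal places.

First evaluate Q_x: 61.5 − 2.99(17.4) + 0.046(49000) + 3.7(43.7) = 61.5 − 52.026 + 2254 + 161.69 = 2425.164.
∂Q_x/∂P_z = +3.7, so E_xy = 3.7·(43.7/2425.164) ≈ 0.07.
E_xy > 0: the goods are substitutes.

0.07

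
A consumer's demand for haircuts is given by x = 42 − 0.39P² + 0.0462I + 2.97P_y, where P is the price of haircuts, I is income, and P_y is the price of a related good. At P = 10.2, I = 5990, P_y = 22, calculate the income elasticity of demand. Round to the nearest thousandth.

0.806

At the given point, x = 42 − 0.39(10.2)² + 0.0462(5990) + 2.97(22) = 42 − 40.5756 + 276.738 + 65.34 = 343.5024.
∂x/∂I = +0.0462, so E_I = 0.0462·(5990/343.5024) ≈ 0.806.
E_I ∈ (0,1): normal good (necessity).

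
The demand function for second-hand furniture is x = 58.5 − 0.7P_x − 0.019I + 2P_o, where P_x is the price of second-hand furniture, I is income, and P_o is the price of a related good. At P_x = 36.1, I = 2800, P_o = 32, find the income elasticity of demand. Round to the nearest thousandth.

-1.208

x = 58.5 − 0.7(36.1) − 0.019(2800) + 2(32) = 58.5 − 25.27 − 53.2 + 64 = 44.03.
∂x/∂I = −0.019, so E_I = -0.019·(2800/44.03) ≈ -1.208.
E_I < 0: inferior good.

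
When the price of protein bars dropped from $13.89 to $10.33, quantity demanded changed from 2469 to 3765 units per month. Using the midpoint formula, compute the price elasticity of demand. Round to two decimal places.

%Δq = (3765 − 2469)/[(2469 + 3765)/2] = 1296/3117 ≈ 0.4158.
%Δp = (10.33 − 13.89)/[(13.89 + 10.33)/2] = -3.56/12.11 ≈ -0.2940.
Arc elasticity E = %Δq/%Δp ≈ 0.4158/-0.2940 ≈ -1.41.
|E| > 1: demand is elastic over this range.

-1.41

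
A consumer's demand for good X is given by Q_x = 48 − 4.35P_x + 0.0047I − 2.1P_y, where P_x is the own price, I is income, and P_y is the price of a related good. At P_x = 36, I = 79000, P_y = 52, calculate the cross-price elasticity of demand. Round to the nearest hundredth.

-0.71

First evaluate Q_x: 48 − 4.35(36) + 0.0047(79000) − 2.1(52) = 48 − 156.6 + 371.3 − 109.2 = 153.5.
∂Q_x/∂P_y = −2.1, so E_xy = -2.1·(52/153.5) ≈ -0.71.
E_xy < 0: the goods are complements.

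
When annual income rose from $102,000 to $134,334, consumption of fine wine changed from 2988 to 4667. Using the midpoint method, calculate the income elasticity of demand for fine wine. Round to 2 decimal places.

1.60

%ΔQ = (4667 − 2988)/[(2988+4667)/2] = 1679/3827.5 ≈ 0.4387.
%ΔM = (134,334 − 102,000)/[(102,000+134,334)/2] = 32334/118167 ≈ 0.2736.
E_I = %ΔQ/%ΔM ≈ 1.60.
E_I > 1: normal good (luxury).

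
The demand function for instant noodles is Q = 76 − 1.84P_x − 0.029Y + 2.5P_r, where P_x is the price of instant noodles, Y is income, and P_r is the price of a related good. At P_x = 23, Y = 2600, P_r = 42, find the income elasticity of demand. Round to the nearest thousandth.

At the given point, Q = 76 − 1.84(23) − 0.029(2600) + 2.5(42) = 76 − 42.32 − 75.4 + 105 = 63.28.
∂Q/∂Y = −0.029, so E_I = -0.029·(2600/63.28) ≈ -1.192.
E_I < 0: inferior good.

-1.192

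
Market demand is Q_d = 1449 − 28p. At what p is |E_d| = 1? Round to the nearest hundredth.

For linear demand Q_d = a − bp, E = −bp/(a − bp). |E| = 1 ⇒ bp = a − bp ⇒ p = a/(2b).
p = 1449/(2·28) ≈ 25.88.

25.88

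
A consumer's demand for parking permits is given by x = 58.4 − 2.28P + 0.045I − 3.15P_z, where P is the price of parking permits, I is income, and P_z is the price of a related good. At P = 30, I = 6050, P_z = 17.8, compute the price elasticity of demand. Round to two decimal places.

At the given point, x = 58.4 − 2.28(30) + 0.045(6050) − 3.15(17.8) = 58.4 − 68.4 + 272.25 − 56.07 = 206.18.
∂x/∂P = −2.28, so E_p = (−2.28)·(30/206.18) ≈ -0.33.
|E_p| < 1: demand is inelastic.

-0.33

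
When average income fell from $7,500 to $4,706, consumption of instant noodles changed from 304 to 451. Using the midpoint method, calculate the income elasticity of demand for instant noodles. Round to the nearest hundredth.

-0.85

%ΔQ = (451 − 304)/[(304+451)/2] = 147/377.5 ≈ 0.3894.
%ΔM = (4,706 − 7,500)/[(7,500+4,706)/2] = -2794/6103 ≈ -0.4578.
E_I = %ΔQ/%ΔM ≈ -0.85.
E_I < 0: inferior good.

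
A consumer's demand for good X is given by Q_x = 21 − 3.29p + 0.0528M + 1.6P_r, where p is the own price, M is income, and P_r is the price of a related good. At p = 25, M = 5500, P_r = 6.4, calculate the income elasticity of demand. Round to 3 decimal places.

1.213

Substituting, Q_x = 21 − 3.29(25) + 0.0528(5500) + 1.6(6.4) = 21 − 82.25 + 290.4 + 10.24 = 239.39.
∂Q_x/∂M = +0.0528, so E_I = 0.0528·(5500/239.39) ≈ 1.213.
E_I > 1: normal good (luxury).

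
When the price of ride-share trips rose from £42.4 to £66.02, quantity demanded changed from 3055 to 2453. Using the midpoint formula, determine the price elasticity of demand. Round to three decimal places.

-0.502

%Δq = (2453 − 3055)/[(3055 + 2453)/2] = -602/2754 ≈ -0.2186.
%ΔP = (66.02 − 42.4)/[(42.4 + 66.02)/2] = 23.62/54.21 ≈ 0.4357.
Arc elasticity E = %Δq/%ΔP ≈ -0.2186/0.4357 ≈ -0.502.
|E| < 1: demand is inelastic over this range.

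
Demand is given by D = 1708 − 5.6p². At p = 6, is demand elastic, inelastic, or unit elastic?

At p = 6, D = 1506.4.
dD/dp = −2·5.6·p = −67.2.
Point elasticity E = (dD/dp)·(p/D) = -67.2 × 6/1506.4 ≈ -0.268.
|E| ≈ 0.268 < 1, so demand is inelastic.

inelastic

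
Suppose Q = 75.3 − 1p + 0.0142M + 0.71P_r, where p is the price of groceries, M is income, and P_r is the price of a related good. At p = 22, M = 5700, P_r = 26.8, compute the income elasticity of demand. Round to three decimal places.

0.528

Q = 75.3 − 1(22) + 0.0142(5700) + 0.71(26.8) = 75.3 − 22 + 80.94 + 19.028 = 153.268.
∂Q/∂M = +0.0142, so E_I = 0.0142·(5700/153.268) ≈ 0.528.
E_I ∈ (0,1): normal good (necessity).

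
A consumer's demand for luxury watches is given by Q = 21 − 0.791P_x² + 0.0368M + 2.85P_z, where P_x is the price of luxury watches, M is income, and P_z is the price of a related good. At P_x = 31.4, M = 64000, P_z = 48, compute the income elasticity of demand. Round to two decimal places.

Q = 21 − 0.791(31.4)² + 0.0368(64000) + 2.85(48) = 21 − 779.8944 + 2355.2 + 136.8 = 1733.1056.
∂Q/∂M = +0.0368, so E_I = 0.0368·(64000/1733.1056) ≈ 1.36.
E_I > 1: normal good (luxury).

1.36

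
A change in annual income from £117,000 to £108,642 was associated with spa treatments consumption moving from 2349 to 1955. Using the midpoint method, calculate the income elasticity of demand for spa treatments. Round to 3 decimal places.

%ΔQ = (1955 − 2349)/[(2349+1955)/2] = -394/2152 ≈ -0.1831.
%ΔI = (108,642 − 117,000)/[(117,000+108,642)/2] = -8358/112821 ≈ -0.0741.
E_I = %ΔQ/%ΔI ≈ 2.471.
E_I > 1: normal good (luxury).

2.471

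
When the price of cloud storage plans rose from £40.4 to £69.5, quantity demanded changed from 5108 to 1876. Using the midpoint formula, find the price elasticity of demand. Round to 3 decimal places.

-1.748

%Δq = (1876 − 5108)/[(5108 + 1876)/2] = -3232/3492 ≈ -0.9255.
%ΔP = (69.5 − 40.4)/[(40.4 + 69.5)/2] = 29.1/54.95 ≈ 0.5296.
Arc elasticity E = %Δq/%ΔP ≈ -0.9255/0.5296 ≈ -1.748.
|E| > 1: demand is elastic over this range.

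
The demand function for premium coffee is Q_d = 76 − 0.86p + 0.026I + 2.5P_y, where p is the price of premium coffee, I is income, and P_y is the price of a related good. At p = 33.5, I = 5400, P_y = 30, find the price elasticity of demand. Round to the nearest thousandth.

-0.110

Evaluating quantity at (p, I, P_y) gives Q_d = 76 − 0.86(33.5) + 0.026(5400) + 2.5(30) = 76 − 28.81 + 140.4 + 75 = 262.59.
∂Q_d/∂p = −0.86, so E_p = (−0.86)·(33.5/262.59) ≈ -0.110.
|E_p| < 1: demand is inelastic.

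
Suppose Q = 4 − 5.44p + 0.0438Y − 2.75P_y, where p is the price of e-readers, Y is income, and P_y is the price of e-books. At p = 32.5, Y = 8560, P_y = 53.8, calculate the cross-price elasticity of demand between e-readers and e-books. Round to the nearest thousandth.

At the given point, Q = 4 − 5.44(32.5) + 0.0438(8560) − 2.75(53.8) = 4 − 176.8 + 374.928 − 147.95 = 54.178.
∂Q/∂P_y = −2.75, so E_xy = -2.75·(53.8/54.178) ≈ -2.731.
E_xy < 0: the goods are complements.

-2.731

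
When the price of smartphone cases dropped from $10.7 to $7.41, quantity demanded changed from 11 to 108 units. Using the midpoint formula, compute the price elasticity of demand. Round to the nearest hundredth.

%Δq = (108 − 11)/[(11 + 108)/2] = 97/59.5 ≈ 1.6303.
%Δp = (7.41 − 10.7)/[(10.7 + 7.41)/2] = -3.29/9.055 ≈ -0.3633.
Arc elasticity E = %Δq/%Δp ≈ 1.6303/-0.3633 ≈ -4.49.
|E| > 1: demand is elastic over this range.

-4.49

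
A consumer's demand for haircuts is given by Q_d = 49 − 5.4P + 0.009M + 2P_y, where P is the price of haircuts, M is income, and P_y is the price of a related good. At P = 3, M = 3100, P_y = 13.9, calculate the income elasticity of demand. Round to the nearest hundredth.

0.32

Q_d = 49 − 5.4(3) + 0.009(3100) + 2(13.9) = 49 − 16.2 + 27.9 + 27.8 = 88.5.
∂Q_d/∂M = +0.009, so E_I = 0.009·(3100/88.5) ≈ 0.32.
E_I ∈ (0,1): normal good (necessity).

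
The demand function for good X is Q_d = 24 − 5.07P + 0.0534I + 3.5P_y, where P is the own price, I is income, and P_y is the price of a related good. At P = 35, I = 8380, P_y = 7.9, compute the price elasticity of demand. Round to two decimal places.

Substituting, Q_d = 24 − 5.07(35) + 0.0534(8380) + 3.5(7.9) = 24 − 177.45 + 447.492 + 27.65 = 321.692.
∂Q_d/∂P = −5.07, so E_p = (−5.07)·(35/321.692) ≈ -0.55.
|E_p| < 1: demand is inelastic.

-0.55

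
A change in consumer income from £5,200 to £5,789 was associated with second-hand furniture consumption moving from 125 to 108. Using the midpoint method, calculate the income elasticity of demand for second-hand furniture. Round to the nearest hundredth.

%ΔQ = (108 − 125)/[(125+108)/2] = -17/116.5 ≈ -0.1459.
%ΔM = (5,789 − 5,200)/[(5,200+5,789)/2] = 589/5494.5 ≈ 0.1072.
E_I = %ΔQ/%ΔM ≈ -1.36.
E_I < 0: inferior good.

-1.36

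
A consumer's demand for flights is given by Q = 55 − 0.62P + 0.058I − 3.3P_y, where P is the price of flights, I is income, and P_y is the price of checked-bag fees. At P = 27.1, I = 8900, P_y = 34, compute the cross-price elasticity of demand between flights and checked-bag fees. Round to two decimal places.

-0.25

At the given point, Q = 55 − 0.62(27.1) + 0.058(8900) − 3.3(34) = 55 − 16.802 + 516.2 − 112.2 = 442.198.
∂Q/∂P_y = −3.3, so E_xy = -3.3·(34/442.198) ≈ -0.25.
E_xy < 0: the goods are complements.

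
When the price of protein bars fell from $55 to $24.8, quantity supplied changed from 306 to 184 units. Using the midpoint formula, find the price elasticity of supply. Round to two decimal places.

0.66

%Δq = (184 − 306)/[(306 + 184)/2] = -122/245 ≈ -0.4980.
%Δp = (24.8 − 55)/[(55 + 24.8)/2] = -30.2/39.9 ≈ -0.7569.
Arc elasticity E = %Δq/%Δp ≈ -0.4980/-0.7569 ≈ 0.66.
|E| < 1: supply is inelastic over this range.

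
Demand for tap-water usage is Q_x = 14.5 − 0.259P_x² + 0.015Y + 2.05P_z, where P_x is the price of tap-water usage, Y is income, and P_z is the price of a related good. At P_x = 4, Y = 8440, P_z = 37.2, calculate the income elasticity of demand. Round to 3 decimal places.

0.594

Q_x = 14.5 − 0.259(4)² + 0.015(8440) + 2.05(37.2) = 14.5 − 4.144 + 126.6 + 76.26 = 213.216.
∂Q_x/∂Y = +0.015, so E_I = 0.015·(8440/213.216) ≈ 0.594.
E_I ∈ (0,1): normal good (necessity).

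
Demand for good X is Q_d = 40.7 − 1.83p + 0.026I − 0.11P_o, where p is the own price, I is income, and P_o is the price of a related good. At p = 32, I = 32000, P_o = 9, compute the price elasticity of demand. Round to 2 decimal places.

Evaluating quantity at (p, I, P_o) gives Q_d = 40.7 − 1.83(32) + 0.026(32000) − 0.11(9) = 40.7 − 58.56 + 832 − 0.99 = 813.15.
∂Q_d/∂p = −1.83, so E_p = (−1.83)·(32/813.15) ≈ -0.07.
|E_p| < 1: demand is inelastic.

-0.07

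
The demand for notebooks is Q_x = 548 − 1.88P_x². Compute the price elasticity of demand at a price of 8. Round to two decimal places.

-0.56

At P_x = 8, Q_x = 427.68.
dQ_x/dP_x = −2·1.88·P_x = −30.08.
Point elasticity E = (dQ_x/dP_x)·(P_x/Q_x) = -30.08 × 8/427.68 ≈ -0.56.
|E| < 1, so demand is inelastic at this price.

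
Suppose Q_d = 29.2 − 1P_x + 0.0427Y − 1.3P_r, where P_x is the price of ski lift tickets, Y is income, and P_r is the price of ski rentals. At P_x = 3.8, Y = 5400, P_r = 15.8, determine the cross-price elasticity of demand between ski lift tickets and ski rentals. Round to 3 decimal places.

-0.087

Q_d = 29.2 − 1(3.8) + 0.0427(5400) − 1.3(15.8) = 29.2 − 3.8 + 230.58 − 20.54 = 235.44.
∂Q_d/∂P_r = −1.3, so E_xy = -1.3·(15.8/235.44) ≈ -0.087.
E_xy < 0: the goods are complements.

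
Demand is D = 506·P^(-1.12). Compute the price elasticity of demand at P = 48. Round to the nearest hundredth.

For a Cobb–Douglas (constant-elasticity) form D = A·P^α·…, the elasticity with respect to P equals the exponent α at every point.
Here the exponent on P is -1.12, so the price elasticity of demand is -1.12.

-1.12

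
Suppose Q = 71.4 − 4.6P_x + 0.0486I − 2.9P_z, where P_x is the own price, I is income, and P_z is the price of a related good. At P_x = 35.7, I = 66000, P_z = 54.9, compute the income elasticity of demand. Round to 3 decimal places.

1.085

Q = 71.4 − 4.6(35.7) + 0.0486(66000) − 2.9(54.9) = 71.4 − 164.22 + 3207.6 − 159.21 = 2955.57.
∂Q/∂I = +0.0486, so E_I = 0.0486·(66000/2955.57) ≈ 1.085.
E_I > 1: normal good (luxury).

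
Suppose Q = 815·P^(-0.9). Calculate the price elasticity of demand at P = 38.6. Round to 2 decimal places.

-0.90

For a Cobb–Douglas (constant-elasticity) form Q = A·P^α·…, the elasticity with respect to P equals the exponent α at every point.
Here the exponent on P is -0.9, so the price elasticity of demand is -0.90.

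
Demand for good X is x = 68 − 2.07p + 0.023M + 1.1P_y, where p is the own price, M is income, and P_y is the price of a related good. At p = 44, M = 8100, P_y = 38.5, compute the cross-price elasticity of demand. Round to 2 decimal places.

x = 68 − 2.07(44) + 0.023(8100) + 1.1(38.5) = 68 − 91.08 + 186.3 + 42.35 = 205.57.
∂x/∂P_y = +1.1, so E_xy = 1.1·(38.5/205.57) ≈ 0.21.
E_xy > 0: the goods are substitutes.

0.21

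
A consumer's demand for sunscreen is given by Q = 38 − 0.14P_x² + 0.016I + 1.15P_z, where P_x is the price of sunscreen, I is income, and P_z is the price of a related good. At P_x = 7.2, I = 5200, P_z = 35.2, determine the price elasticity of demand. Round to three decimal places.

First evaluate Q: 38 − 0.14(7.2)² + 0.016(5200) + 1.15(35.2) = 38 − 7.2576 + 83.2 + 40.48 = 154.4224.
∂Q/∂P_x = −2·0.14·P_x = -2.016, so E_p = -2.016·(7.2/154.4224) ≈ -0.094.
|E_p| < 1: demand is inelastic.

-0.094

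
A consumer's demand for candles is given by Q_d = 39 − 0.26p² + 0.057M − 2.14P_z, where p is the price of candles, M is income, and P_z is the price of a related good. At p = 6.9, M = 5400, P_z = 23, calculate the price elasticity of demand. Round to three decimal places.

Substituting, Q_d = 39 − 0.26(6.9)² + 0.057(5400) − 2.14(23) = 39 − 12.3786 + 307.8 − 49.22 = 285.2014.
∂Q_d/∂p = −2·0.26·p = -3.588, so E_p = -3.588·(6.9/285.2014) ≈ -0.087.
|E_p| < 1: demand is inelastic.

-0.087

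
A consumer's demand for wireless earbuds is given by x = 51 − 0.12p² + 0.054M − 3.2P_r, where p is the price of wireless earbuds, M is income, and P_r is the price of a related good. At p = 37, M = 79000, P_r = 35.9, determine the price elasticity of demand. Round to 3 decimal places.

-0.081

First evaluate x: 51 − 0.12(37)² + 0.054(79000) − 3.2(35.9) = 51 − 164.28 + 4266 − 114.88 = 4037.84.
∂x/∂p = −2·0.12·p = -8.88, so E_p = -8.88·(37/4037.84) ≈ -0.081.
|E_p| < 1: demand is inelastic.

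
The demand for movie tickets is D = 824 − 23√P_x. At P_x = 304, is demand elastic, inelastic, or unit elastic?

inelastic

At P_x = 304, D = 422.9813.
dD/dP_x = −23/(2√P_x) = −23/(2·17.4356).
Point elasticity E = (dD/dP_x)·(P_x/D) = -0.6596 × 304/422.9813 ≈ -0.474.
|E| ≈ 0.474 < 1, so demand is inelastic.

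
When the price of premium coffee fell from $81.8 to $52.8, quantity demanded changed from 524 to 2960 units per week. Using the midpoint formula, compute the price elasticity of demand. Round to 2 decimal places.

-3.25

%ΔQ = (2960 − 524)/[(524 + 2960)/2] = 2436/1742 ≈ 1.3984.
%ΔP = (52.8 − 81.8)/[(81.8 + 52.8)/2] = -29/67.3 ≈ -0.4309.
Arc elasticity E = %ΔQ/%ΔP ≈ 1.3984/-0.4309 ≈ -3.25.
|E| > 1: demand is elastic over this range.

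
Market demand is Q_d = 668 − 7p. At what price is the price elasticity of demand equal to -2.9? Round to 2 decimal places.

Set −bp/(a − bp) = −2.9 ⇒ bp = 2.9(a − bp) ⇒ bp(1+2.9) = 2.9·a.
p = 2.9·668/(7·3.9) ≈ 70.96.

70.96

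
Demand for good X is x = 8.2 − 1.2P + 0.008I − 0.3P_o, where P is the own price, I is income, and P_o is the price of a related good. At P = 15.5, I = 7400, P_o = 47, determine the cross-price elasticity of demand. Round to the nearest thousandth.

First evaluate x: 8.2 − 1.2(15.5) + 0.008(7400) − 0.3(47) = 8.2 − 18.6 + 59.2 − 14.1 = 34.7.
∂x/∂P_o = −0.3, so E_xy = -0.3·(47/34.7) ≈ -0.406.
E_xy < 0: the goods are complements.

-0.406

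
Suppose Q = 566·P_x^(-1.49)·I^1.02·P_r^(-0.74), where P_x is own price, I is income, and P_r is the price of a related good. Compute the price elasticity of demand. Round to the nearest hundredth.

For a Cobb–Douglas (constant-elasticity) form Q = A·P_x^α·…, the elasticity with respect to P_x equals the exponent α at every point.
Here the exponent on P_x is -1.49, so the price elasticity of demand is -1.49.

-1.49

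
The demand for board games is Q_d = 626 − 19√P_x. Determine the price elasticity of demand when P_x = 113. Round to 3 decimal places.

At P_x = 113, Q_d = 424.0272.
dQ_d/dP_x = −19/(2√P_x) = −19/(2·10.6301).
Point elasticity E = (dQ_d/dP_x)·(P_x/Q_d) = -0.8937 × 113/424.0272 ≈ -0.238.
|E| < 1, so demand is inelastic at this price.

-0.238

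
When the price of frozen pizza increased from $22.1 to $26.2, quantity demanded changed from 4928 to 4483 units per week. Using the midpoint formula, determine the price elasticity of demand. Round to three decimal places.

-0.557

%ΔQ = (4483 − 4928)/[(4928 + 4483)/2] = -445/4705.5 ≈ -0.0946.
%ΔP = (26.2 − 22.1)/[(22.1 + 26.2)/2] = 4.1/24.15 ≈ 0.1698.
Arc elasticity E = %ΔQ/%ΔP ≈ -0.0946/0.1698 ≈ -0.557.
|E| < 1: demand is inelastic over this range.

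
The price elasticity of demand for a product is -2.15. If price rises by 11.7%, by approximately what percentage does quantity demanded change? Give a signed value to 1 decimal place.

%ΔQ ≈ E × %ΔP = (-2.15) × (11.7%) ≈ -25.2%.

-25.2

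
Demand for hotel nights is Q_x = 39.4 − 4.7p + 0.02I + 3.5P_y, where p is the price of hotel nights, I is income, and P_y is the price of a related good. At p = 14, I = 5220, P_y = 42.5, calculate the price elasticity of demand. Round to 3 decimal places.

Q_x = 39.4 − 4.7(14) + 0.02(5220) + 3.5(42.5) = 39.4 − 65.8 + 104.4 + 148.75 = 226.75.
∂Q_x/∂p = −4.7, so E_p = (−4.7)·(14/226.75) ≈ -0.290.
|E_p| < 1: demand is inelastic.

-0.290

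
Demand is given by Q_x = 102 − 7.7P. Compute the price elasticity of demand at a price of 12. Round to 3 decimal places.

-9.625

At P = 12, Q_x = 9.6.
dQ_x/dP = −7.7.
Point elasticity E = (dQ_x/dP)·(P/Q_x) = -7.7 × 12/9.6 ≈ -9.625.
|E| > 1, so demand is elastic at this price.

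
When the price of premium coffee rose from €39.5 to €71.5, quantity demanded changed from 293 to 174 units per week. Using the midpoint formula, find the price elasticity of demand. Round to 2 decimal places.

%Δq = (174 − 293)/[(293 + 174)/2] = -119/233.5 ≈ -0.5096.
%Δp = (71.5 − 39.5)/[(39.5 + 71.5)/2] = 32/55.5 ≈ 0.5766.
Arc elasticity E = %Δq/%Δp ≈ -0.5096/0.5766 ≈ -0.88.
|E| < 1: demand is inelastic over this range.

-0.88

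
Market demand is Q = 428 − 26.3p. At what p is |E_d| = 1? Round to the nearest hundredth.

For linear demand Q = a − bp, E = −bp/(a − bp). |E| = 1 ⇒ bp = a − bp ⇒ p = a/(2b).
p = 428/(2·26.3) ≈ 8.14.

8.14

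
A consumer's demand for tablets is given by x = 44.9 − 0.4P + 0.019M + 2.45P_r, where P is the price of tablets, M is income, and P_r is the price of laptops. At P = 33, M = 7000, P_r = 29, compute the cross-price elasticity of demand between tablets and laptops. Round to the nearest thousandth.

0.301

First evaluate x: 44.9 − 0.4(33) + 0.019(7000) + 2.45(29) = 44.9 − 13.2 + 133 + 71.05 = 235.75.
∂x/∂P_r = +2.45, so E_xy = 2.45·(29/235.75) ≈ 0.301.
E_xy > 0: the goods are substitutes.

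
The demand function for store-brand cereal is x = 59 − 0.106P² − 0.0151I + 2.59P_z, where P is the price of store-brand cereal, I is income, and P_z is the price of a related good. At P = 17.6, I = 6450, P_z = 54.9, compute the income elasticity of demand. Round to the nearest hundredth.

-1.37

Evaluating quantity at (P, I, P_z) gives x = 59 − 0.106(17.6)² − 0.0151(6450) + 2.59(54.9) = 59 − 32.8346 − 97.395 + 142.191 = 70.9614.
∂x/∂I = −0.0151, so E_I = -0.0151·(6450/70.9614) ≈ -1.37.
E_I < 0: inferior good.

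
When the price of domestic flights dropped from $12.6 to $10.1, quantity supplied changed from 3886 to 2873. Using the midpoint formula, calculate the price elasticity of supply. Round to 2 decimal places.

%Δq = (2873 − 3886)/[(3886 + 2873)/2] = -1013/3379.5 ≈ -0.2997.
%Δp = (10.1 − 12.6)/[(12.6 + 10.1)/2] = -2.5/11.35 ≈ -0.2203.
Arc elasticity E = %Δq/%Δp ≈ -0.2997/-0.2203 ≈ 1.36.
|E| > 1: supply is elastic over this range.

1.36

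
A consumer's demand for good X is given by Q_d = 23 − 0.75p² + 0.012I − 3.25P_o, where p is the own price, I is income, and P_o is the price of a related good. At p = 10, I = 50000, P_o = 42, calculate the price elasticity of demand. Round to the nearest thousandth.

At the given point, Q_d = 23 − 0.75(10)² + 0.012(50000) − 3.25(42) = 23 − 75 + 600 − 136.5 = 411.5.
∂Q_d/∂p = −2·0.75·p = -15, so E_p = -15·(10/411.5) ≈ -0.365.
|E_p| < 1: demand is inelastic.

-0.365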